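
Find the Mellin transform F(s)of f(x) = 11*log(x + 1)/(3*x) -11*pi*csc(pi*s)/(3*s - 3)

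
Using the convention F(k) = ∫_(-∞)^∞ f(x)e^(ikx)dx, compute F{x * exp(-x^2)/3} I * sqrt(pi) * k * exp(-k^2/4)/6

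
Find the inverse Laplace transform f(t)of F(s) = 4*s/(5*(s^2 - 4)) 4*cosh(2*t)/5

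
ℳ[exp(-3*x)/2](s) gamma(s)/(2*3^s)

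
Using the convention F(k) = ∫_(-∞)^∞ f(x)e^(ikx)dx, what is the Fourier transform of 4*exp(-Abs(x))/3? 8/(3*(k^2 + 1))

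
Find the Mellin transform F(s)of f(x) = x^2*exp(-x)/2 gamma(s + 2)/2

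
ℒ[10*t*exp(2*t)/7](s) 10/(7*(s - 2)^2)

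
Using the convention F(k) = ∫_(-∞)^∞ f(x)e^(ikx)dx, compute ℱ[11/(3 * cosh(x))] 11 * pi/(3 * cosh(pi * k/2))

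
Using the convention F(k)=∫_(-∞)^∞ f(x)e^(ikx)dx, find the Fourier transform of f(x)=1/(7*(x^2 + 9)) pi*exp(-3*Abs(k))/21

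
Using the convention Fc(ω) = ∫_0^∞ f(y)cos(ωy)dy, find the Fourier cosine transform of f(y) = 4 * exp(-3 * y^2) 2 * sqrt(3) * sqrt(pi) * exp(-ω^2/12)/3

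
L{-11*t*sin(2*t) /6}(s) -22*s/(3*(s^2 + 4) ^2) 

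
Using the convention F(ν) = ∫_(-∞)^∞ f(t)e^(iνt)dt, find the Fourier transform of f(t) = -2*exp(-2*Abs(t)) -8/(ν^2 + 4)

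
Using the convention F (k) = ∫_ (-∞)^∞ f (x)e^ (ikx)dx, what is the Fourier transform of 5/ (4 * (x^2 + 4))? 5 * pi * exp (-2 * Abs (k))/8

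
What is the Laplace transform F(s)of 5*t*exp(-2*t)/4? 5/(4*(s + 2)^2)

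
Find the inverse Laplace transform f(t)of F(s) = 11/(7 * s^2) 11 * t/7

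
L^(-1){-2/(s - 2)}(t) -2 * exp(2 * t)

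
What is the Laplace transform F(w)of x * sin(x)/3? 2 * w/(3 * (w^2 + 1)^2)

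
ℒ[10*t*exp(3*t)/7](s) 10/(7*(s - 3)^2)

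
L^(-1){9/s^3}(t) 9 * t^2/2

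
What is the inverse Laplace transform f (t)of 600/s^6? 5 * t^5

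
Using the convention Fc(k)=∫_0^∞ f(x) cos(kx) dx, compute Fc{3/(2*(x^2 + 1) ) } 3*pi*exp(-k) /4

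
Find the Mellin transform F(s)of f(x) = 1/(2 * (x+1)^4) gamma(s) * gamma(4 - s)/12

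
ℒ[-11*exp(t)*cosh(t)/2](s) 11*(1 - s)/(2*s*(s - 2))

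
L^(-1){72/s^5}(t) 3*t^4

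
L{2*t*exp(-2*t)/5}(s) 2/(5*(s + 2)^2)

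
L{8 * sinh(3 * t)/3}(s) 8/(s^2 - 9)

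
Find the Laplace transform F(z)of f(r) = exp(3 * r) 1/(z - 3)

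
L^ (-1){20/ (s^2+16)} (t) 5*sin (4*t)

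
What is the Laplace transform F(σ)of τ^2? 2/σ^3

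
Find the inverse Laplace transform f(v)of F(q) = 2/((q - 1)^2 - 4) exp(v)*sinh(2*v)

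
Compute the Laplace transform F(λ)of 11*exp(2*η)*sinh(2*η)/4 11/(2*λ*(λ - 4))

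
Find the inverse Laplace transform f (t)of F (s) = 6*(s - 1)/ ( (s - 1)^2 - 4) 6*exp (t)*cosh (2*t)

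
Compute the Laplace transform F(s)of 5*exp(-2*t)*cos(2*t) 5*(s + 2)/((s + 2)^2 + 4)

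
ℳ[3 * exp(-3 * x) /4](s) 3^(1 - s) * gamma(s) /4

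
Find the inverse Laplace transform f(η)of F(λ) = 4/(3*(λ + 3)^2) 4*η*exp(-3*η)/3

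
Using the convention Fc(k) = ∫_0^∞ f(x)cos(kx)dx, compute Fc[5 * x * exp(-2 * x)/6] 5 * (4 - k^2)/(6 * (k^2+4)^2)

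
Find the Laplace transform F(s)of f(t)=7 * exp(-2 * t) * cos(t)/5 7 * (s + 2)/(5 * ((s + 2)^2 + 1))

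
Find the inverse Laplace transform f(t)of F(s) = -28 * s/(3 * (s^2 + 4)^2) -7 * t * sin(2 * t)/3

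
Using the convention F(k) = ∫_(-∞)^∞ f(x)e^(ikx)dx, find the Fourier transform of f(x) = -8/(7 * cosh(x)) -8 * pi/(7 * cosh(pi * k/2))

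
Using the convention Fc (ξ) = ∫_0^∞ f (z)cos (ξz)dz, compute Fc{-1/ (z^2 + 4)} -pi*exp (-2*ξ)/4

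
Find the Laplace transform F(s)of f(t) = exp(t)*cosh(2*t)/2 (s - 1)/(2*((s - 1)^2 - 4))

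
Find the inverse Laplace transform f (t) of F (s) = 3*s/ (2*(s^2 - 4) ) 3*cosh (2*t) /2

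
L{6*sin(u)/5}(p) 6/(5*(p^2+1))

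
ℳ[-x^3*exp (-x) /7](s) -gamma (s + 3) /7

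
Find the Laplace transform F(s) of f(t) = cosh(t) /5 s/(5*(s^2 - 1) ) 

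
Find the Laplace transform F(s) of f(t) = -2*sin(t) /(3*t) -2*atan(1/s) /3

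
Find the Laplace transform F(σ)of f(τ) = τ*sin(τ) 2*σ/(σ^2 + 1)^2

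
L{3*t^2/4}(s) 3/(2*s^3)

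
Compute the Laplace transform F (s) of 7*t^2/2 7/s^3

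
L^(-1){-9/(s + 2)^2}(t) -9 * t * exp(-2 * t)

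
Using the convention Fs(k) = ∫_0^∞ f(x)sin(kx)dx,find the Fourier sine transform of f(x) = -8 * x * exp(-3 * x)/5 -48 * k/(5 * (k^2+9)^2)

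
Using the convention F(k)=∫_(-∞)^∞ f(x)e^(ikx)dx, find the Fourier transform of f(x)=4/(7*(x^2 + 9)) 4*pi*exp(-3*Abs(k))/21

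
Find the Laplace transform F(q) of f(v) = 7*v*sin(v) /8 7*q/(4*(q^2 + 1) ^2) 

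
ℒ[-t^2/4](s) -1/(2*s^3)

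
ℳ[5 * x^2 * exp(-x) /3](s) 5 * gamma(s + 2) /3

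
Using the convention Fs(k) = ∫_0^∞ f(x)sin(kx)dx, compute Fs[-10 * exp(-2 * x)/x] -10 * atan(k/2)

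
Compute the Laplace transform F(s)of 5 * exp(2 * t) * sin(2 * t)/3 10/(3 * ((s - 2)^2 + 4))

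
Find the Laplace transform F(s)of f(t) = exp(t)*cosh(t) (s - 1)/(s*(s - 2))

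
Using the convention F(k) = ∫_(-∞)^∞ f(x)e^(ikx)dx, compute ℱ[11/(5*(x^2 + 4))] 11*pi*exp(-2*Abs(k))/10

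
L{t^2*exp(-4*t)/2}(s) (s + 4)^(-3)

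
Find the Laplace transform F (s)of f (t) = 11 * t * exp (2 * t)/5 11/ (5 * (s - 2)^2)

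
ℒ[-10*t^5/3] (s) -400/s^6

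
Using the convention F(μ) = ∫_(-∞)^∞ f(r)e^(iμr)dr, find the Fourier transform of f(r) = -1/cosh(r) -pi/cosh(pi*μ/2)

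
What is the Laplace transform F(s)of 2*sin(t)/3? 2/(3*(s^2 + 1))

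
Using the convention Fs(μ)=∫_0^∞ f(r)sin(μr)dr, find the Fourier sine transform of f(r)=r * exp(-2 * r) 4 * μ/(μ^2+4)^2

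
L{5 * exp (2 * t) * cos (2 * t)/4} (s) 5 * (s - 2)/ (4 * ( (s - 2)^2 + 4))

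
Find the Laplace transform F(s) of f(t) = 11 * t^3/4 33/(2 * s^4) 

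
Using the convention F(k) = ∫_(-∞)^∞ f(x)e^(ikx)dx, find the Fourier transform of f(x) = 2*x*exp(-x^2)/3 I*sqrt(pi)*k*exp(-k^2/4)/3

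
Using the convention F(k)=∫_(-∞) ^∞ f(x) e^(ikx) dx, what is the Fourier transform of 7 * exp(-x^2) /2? 7 * sqrt(pi) * exp(-k^2/4) /2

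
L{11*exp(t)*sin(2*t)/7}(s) 22/(7*((s - 1)^2 + 4))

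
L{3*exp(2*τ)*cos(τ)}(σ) 3*(σ - 2)/((σ - 2)^2 + 1)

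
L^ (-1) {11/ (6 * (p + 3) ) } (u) 11 * exp (-3 * u) /6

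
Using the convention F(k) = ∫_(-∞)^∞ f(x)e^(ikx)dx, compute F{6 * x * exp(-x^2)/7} 3 * I * sqrt(pi) * k * exp(-k^2/4)/7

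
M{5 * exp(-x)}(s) 5 * gamma(s)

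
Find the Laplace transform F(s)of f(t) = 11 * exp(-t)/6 11/(6 * (s + 1))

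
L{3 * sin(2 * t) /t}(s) 3 * atan(2/s) 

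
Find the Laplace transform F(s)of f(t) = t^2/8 1/(4 * s^3)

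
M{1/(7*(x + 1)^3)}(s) pi*(s - 2)*(s - 1)/(14*sin(pi*s))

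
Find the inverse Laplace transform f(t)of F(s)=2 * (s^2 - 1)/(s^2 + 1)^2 2 * t * cos(t)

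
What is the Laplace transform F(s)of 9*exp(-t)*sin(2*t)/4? 9/(2*((s+1)^2+4))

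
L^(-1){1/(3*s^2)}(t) t/3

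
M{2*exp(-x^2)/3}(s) gamma(s/2)/3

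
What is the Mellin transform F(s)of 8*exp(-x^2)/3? 4*gamma(s/2)/3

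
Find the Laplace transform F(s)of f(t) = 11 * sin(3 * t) 33/(s^2 + 9)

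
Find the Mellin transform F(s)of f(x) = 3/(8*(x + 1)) 3*pi*csc(pi*s)/8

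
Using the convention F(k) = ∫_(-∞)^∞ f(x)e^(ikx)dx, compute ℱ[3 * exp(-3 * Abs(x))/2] 9/(k^2 + 9)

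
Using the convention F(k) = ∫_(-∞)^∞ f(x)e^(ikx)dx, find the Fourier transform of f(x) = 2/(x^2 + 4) pi * exp(-2 * Abs(k))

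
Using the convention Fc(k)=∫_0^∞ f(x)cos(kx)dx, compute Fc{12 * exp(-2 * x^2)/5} 3 * sqrt(2) * sqrt(pi) * exp(-k^2/8)/5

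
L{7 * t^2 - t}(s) 14/s^3 - 1/s^2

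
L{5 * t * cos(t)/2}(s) 5 * (s^2 - 1)/(2 * (s^2 + 1)^2)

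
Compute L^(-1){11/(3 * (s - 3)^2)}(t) 11 * t * exp(3 * t)/3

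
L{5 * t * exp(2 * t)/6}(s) 5/(6 * (s - 2)^2)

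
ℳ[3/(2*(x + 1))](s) 3*pi*csc(pi*s)/2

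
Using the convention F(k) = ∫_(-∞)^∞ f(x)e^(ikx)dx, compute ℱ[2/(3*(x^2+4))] pi*exp(-2*Abs(k))/3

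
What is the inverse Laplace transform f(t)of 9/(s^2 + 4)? 9*sin(2*t)/2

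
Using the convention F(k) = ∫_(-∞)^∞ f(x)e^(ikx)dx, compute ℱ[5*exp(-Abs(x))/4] 5/(2*(k^2 + 1))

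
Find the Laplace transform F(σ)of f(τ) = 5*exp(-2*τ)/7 5/(7*(σ+2))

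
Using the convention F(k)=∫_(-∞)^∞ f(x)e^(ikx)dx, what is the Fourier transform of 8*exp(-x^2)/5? 8*sqrt(pi)*exp(-k^2/4)/5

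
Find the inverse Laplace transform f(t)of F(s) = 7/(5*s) 7/5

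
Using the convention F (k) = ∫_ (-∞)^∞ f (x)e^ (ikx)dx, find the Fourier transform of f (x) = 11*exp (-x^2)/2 11*sqrt (pi)*exp (-k^2/4)/2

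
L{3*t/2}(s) 3/(2*s^2) 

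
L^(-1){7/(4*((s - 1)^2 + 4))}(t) 7*exp(t)*sin(2*t)/8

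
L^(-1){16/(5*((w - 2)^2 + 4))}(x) 8*exp(2*x)*sin(2*x)/5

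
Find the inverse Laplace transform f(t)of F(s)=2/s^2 2 * t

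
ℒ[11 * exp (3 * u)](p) 11/ (p - 3)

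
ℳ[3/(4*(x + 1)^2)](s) -3*pi*(s - 1)/(4*sin(pi*s))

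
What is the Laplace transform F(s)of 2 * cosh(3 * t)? 2 * s/(s^2 - 9)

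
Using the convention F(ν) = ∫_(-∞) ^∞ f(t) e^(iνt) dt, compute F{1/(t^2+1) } pi * exp(-Abs(ν) ) 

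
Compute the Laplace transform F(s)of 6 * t 6/s^2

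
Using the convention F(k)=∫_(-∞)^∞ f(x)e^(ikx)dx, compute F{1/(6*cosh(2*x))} pi/(12*cosh(pi*k/4))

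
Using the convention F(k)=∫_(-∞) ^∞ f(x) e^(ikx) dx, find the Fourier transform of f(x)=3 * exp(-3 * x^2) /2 sqrt(3) * sqrt(pi) * exp(-k^2/12) /2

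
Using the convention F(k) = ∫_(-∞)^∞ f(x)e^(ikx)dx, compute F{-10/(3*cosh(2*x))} -5*pi/(3*cosh(pi*k/4))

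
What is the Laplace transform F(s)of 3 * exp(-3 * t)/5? 3/(5 * (s + 3))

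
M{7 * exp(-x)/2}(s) 7 * gamma(s)/2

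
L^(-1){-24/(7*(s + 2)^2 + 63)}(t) -8*exp(-2*t)*sin(3*t)/7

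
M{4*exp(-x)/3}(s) 4*gamma(s)/3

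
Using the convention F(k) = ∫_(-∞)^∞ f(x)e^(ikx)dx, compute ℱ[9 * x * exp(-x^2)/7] 9 * I * sqrt(pi) * k * exp(-k^2/4)/14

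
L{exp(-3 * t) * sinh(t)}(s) 1/((s+3)^2 - 1)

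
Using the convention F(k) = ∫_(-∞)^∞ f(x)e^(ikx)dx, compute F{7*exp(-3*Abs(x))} 42/(k^2 + 9)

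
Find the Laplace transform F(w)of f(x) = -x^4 -24/w^5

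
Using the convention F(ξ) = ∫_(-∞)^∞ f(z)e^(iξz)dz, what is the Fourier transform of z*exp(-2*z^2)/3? sqrt(2)*I*sqrt(pi)*ξ*exp(-ξ^2/8)/24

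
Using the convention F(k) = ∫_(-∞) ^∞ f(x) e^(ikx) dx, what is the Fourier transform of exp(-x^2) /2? sqrt(pi)*exp(-k^2/4) /2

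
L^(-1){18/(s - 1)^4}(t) 3*t^3*exp(t)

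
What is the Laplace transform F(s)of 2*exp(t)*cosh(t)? 2*(s - 1)/(s*(s - 2))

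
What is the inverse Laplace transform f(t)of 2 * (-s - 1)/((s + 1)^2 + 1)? -2 * exp(-t) * cos(t)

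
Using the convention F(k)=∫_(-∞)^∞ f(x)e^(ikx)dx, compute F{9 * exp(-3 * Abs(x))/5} 54/(5 * (k^2 + 9))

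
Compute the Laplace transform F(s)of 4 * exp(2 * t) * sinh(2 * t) 8/(s * (s - 4))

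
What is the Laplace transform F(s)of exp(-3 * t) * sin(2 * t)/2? 1/((s + 3)^2 + 4)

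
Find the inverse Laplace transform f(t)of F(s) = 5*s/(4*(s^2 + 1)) 5*cos(t)/4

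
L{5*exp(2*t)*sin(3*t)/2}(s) 15/(2*((s - 2)^2 + 9))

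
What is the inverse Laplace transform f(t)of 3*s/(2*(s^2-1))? 3*cosh(t)/2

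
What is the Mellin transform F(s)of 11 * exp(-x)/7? 11 * gamma(s)/7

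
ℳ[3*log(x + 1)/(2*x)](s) -3*pi*csc(pi*s)/(2*s - 2)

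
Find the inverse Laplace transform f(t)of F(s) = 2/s 2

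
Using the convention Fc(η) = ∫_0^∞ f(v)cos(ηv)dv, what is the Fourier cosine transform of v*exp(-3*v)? (9 - η^2)/(η^2 + 9)^2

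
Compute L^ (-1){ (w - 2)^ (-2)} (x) x*exp (2*x)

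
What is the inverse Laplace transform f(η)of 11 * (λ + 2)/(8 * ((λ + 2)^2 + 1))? 11 * exp(-2 * η) * cos(η)/8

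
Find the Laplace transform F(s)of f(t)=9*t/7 9/(7*s^2)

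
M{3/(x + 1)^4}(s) gamma(s) * gamma(4 - s)/2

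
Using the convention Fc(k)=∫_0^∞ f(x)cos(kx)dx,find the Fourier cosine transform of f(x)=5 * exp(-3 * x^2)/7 5 * sqrt(3) * sqrt(pi) * exp(-k^2/12)/42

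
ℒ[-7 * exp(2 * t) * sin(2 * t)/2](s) -7/((s - 2)^2 + 4)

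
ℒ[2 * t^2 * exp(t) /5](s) 4/(5 * (s - 1) ^3) 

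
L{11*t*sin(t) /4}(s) 11*s/(2*(s^2 + 1) ^2) 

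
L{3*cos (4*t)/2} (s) 3*s/ (2*(s^2 + 16))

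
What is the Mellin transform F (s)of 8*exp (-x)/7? 8*gamma (s)/7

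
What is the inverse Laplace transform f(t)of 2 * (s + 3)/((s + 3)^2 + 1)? 2 * exp(-3 * t) * cos(t)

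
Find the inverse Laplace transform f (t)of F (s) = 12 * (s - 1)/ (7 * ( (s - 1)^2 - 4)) 12 * exp (t) * cosh (2 * t)/7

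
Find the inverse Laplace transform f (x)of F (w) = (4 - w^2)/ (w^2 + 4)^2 -x * cos (2 * x)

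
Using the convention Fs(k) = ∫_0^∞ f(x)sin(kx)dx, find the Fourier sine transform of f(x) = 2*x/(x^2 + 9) pi*exp(-3*k)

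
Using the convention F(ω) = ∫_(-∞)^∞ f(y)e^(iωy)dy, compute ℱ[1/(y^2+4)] pi*exp(-2*Abs(ω))/2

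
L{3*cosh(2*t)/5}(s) 3*s/(5*(s^2 - 4))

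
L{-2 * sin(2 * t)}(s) -4/(s^2 + 4)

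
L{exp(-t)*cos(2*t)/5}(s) (s+1)/(5*((s+1)^2+4))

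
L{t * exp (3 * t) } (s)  (s - 3) ^ (-2) 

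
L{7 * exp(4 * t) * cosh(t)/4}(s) 7 * (s - 4)/(4 * ((s - 4)^2-1))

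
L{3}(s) 3/s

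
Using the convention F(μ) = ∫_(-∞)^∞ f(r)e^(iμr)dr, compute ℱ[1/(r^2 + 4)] pi*exp(-2*Abs(μ))/2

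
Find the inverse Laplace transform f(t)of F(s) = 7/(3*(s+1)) 7*exp(-t)/3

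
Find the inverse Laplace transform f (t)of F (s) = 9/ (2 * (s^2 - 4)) 9 * sinh (2 * t)/4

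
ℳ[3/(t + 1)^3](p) 3 * pi * (p - 2) * (p - 1)/(2 * sin(pi * p))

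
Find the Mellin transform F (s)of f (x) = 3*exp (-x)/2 3*gamma (s)/2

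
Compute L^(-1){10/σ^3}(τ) 5*τ^2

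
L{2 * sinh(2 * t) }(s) 4/(s^2 - 4) 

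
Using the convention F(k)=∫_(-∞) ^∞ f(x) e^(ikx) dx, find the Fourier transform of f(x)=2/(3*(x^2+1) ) 2*pi*exp(-Abs(k) ) /3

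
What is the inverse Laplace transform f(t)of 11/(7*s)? 11/7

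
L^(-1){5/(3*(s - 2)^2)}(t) 5*t*exp(2*t)/3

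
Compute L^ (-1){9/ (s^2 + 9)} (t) 3 * sin (3 * t)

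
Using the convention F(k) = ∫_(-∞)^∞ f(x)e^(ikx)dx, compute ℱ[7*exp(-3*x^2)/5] 7*sqrt(3)*sqrt(pi)*exp(-k^2/12)/15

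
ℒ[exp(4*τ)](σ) 1/(σ - 4)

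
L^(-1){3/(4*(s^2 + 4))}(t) 3*sin(2*t)/8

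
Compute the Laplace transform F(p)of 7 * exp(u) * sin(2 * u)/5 14/(5 * ((p - 1)^2+4))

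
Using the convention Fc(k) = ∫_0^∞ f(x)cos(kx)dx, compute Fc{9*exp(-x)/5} 9/(5*(k^2 + 1))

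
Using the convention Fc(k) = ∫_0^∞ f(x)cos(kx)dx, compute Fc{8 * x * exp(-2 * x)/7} 8 * (4 - k^2)/(7 * (k^2 + 4)^2)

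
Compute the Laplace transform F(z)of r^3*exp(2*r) 6/(z - 2)^4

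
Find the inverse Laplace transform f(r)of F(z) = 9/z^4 3 * r^3/2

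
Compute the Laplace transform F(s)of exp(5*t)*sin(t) 1/((s - 5)^2 + 1)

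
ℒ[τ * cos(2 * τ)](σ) (σ^2 - 4)/(σ^2 + 4)^2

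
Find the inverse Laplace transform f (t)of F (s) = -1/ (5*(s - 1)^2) -t*exp (t)/5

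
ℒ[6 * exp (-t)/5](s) 6/ (5 * (s + 1))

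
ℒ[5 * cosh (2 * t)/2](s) 5 * s/ (2 * (s^2 - 4))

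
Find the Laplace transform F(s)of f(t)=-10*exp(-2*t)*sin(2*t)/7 -20/(7*(s + 2)^2 + 28)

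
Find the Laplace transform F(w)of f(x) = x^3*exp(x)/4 3/(2*(w - 1)^4)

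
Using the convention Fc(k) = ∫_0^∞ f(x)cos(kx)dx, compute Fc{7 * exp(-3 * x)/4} 21/(4 * (k^2 + 9))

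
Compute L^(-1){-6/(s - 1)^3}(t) -3 * t^2 * exp(t)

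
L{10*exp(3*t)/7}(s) 10/(7*(s - 3))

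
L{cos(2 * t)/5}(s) s/(5 * (s^2 + 4))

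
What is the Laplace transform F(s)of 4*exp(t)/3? 4/(3*(s - 1))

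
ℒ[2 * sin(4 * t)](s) 8/(s^2 + 16)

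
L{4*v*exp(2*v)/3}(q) 4/(3*(q - 2)^2)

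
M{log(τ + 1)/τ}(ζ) -pi*csc(pi*ζ)/(ζ - 1)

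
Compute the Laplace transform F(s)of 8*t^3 48/s^4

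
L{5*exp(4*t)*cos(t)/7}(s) 5*(s - 4)/(7*((s - 4)^2 + 1))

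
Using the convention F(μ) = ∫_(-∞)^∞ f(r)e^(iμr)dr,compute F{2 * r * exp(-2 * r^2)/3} sqrt(2) * I * sqrt(pi) * μ * exp(-μ^2/8)/12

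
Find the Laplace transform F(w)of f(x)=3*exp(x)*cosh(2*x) 3*(w - 1)/((w - 1)^2 - 4)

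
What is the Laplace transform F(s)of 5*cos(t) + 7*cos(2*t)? 7*s/(s^2 + 4) + 5*s/(s^2 + 1)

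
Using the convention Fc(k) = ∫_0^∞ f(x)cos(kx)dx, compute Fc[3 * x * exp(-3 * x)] 3 * (9 - k^2)/(k^2 + 9)^2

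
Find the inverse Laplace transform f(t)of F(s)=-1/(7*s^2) -t/7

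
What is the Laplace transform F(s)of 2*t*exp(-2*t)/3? 2/(3*(s + 2)^2)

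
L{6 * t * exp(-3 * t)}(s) 6/(s+3)^2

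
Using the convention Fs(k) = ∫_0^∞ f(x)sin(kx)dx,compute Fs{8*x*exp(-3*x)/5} 48*k/(5*(k^2 + 9)^2)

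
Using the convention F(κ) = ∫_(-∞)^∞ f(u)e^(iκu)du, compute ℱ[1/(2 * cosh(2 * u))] pi/(4 * cosh(pi * κ/4))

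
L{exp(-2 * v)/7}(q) 1/(7 * (q + 2))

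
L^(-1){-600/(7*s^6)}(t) -5*t^5/7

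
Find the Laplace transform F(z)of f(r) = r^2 2/z^3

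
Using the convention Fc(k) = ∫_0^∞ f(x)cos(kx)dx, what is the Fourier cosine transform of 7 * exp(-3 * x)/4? 21/(4 * (k^2+9))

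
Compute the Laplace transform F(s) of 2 2/s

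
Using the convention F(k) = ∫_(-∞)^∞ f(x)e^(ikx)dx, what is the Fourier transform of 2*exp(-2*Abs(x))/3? 8/(3*(k^2+4))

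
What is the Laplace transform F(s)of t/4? 1/(4 * s^2)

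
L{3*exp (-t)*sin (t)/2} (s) 3/ (2*( (s + 1)^2 + 1))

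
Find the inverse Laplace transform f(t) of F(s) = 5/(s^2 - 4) 5 * sinh(2 * t) /2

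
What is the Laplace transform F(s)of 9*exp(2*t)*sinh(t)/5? 9/(5*((s - 2)^2-1))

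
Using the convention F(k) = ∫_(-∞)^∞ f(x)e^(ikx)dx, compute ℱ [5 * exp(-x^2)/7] 5 * sqrt(pi) * exp(-k^2/4)/7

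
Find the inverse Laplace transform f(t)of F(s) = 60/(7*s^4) 10*t^3/7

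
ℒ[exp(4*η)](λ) 1/(λ - 4)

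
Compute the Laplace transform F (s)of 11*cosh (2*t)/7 11*s/ (7*(s^2 - 4))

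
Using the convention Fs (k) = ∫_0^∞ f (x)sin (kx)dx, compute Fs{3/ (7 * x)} 3 * pi/14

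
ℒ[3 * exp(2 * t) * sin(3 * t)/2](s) 9/(2 * ((s - 2)^2 + 9))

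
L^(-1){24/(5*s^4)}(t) 4*t^3/5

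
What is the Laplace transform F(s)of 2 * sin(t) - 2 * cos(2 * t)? 2/(s^2 + 1) - 2 * s/(s^2 + 4)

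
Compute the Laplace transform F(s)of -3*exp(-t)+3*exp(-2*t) 3/(s+2) - 3/(s+1)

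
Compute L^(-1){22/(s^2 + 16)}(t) 11*sin(4*t)/2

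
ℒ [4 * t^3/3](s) 8/s^4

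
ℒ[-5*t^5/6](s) -100/s^6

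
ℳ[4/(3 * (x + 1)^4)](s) 2 * gamma(s) * gamma(4 - s)/9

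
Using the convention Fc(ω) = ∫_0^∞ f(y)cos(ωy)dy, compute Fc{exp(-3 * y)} 3/(ω^2 + 9)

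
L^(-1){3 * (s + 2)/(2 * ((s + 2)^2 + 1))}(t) 3 * exp(-2 * t) * cos(t)/2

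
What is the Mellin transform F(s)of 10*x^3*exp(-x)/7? 10*gamma(s + 3)/7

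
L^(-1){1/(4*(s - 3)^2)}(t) t*exp(3*t)/4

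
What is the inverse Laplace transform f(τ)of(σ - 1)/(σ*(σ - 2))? exp(τ)*cosh(τ)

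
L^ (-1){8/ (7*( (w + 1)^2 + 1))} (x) 8*exp (-x)*sin (x)/7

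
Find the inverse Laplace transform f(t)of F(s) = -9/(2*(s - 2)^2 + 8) -9*exp(2*t)*sin(2*t)/4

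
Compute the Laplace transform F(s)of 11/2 11/(2*s)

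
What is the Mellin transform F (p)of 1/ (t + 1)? pi * csc (pi * p)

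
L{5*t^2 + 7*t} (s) 7/s^2 + 10/s^3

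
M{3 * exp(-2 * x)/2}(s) 3 * gamma(s)/(2 * 2^s)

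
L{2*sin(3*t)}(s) 6/(s^2+9)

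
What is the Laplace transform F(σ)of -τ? -1/σ^2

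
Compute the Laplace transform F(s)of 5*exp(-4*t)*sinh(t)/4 5/(4*((s+4)^2 - 1))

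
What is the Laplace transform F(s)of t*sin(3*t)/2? 3*s/(s^2 + 9)^2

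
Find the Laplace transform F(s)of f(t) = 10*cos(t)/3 10*s/(3*(s^2 + 1))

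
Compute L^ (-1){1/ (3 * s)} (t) 1/3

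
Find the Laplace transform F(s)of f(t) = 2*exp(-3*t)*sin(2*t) 4/((s+3)^2+4)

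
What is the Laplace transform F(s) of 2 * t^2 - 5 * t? 4/s^3 - 5/s^2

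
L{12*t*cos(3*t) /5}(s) 12*(s^2-9) /(5*(s^2+9) ^2) 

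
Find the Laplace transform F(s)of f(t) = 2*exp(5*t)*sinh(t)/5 2/(5*((s - 5)^2 - 1))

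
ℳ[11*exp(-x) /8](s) 11*gamma(s) /8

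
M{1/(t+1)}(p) pi * csc(pi * p)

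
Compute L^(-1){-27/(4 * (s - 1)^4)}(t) -9 * t^3 * exp(t)/8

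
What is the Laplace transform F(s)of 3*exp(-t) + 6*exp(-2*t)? 6/(s + 2) + 3/(s + 1)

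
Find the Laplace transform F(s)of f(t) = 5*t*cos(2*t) 5*(s^2 - 4)/(s^2 + 4)^2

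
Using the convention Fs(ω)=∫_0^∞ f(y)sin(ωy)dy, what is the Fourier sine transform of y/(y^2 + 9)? pi * exp(-3 * ω)/2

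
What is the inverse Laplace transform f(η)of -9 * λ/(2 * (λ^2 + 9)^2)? -3 * η * sin(3 * η)/4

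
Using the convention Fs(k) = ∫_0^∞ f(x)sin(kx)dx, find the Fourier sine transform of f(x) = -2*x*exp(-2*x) -8*k/(k^2 + 4)^2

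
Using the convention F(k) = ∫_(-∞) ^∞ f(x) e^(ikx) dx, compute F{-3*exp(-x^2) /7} -3*sqrt(pi)*exp(-k^2/4) /7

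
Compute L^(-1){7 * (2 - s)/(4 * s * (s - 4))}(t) -7 * exp(2 * t) * cosh(2 * t)/4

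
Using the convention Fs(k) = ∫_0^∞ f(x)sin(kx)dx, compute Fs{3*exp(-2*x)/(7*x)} 3*atan(k/2)/7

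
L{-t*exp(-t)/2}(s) -1/(2*(s+1)^2)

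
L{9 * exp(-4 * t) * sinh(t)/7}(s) 9/(7 * ((s + 4)^2 - 1))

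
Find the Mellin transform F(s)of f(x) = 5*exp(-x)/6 5*gamma(s)/6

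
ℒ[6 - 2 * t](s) 6/s - 2/s^2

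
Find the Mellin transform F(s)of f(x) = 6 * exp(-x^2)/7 3 * gamma(s/2)/7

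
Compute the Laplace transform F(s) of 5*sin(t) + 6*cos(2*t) 6*s/(s^2 + 4) + 5/(s^2 + 1) 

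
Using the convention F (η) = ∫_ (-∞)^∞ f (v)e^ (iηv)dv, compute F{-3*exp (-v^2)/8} -3*sqrt (pi)*exp (-η^2/4)/8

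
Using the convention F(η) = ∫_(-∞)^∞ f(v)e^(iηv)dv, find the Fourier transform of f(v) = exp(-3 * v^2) sqrt(3) * sqrt(pi) * exp(-η^2/12)/3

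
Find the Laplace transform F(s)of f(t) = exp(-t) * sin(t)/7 1/(7 * ((s + 1)^2 + 1))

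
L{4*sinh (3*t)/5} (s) 12/ (5*(s^2-9))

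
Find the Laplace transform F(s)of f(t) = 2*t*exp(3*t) 2/(s - 3)^2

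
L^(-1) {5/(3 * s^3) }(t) 5 * t^2/6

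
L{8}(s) 8/s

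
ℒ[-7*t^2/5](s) -14/(5*s^3)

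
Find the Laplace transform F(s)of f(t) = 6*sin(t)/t 6*atan(1/s)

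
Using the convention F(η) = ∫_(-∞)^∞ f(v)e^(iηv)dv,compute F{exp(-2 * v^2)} sqrt(2) * sqrt(pi) * exp(-η^2/8)/2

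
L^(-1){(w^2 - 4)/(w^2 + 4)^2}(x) x*cos(2*x)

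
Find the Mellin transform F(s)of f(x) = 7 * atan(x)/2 -7 * pi * sec(pi * s/2)/(4 * s)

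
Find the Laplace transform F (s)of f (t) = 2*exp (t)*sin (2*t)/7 4/ (7*( (s - 1)^2 + 4))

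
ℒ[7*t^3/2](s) 21/s^4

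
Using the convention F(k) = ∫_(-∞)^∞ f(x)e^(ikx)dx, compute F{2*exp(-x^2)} 2*sqrt(pi)*exp(-k^2/4)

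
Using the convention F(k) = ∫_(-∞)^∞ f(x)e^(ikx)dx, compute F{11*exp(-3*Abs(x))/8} 33/(4*(k^2 + 9))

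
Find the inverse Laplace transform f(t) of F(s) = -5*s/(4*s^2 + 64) -5*cos(4*t) /4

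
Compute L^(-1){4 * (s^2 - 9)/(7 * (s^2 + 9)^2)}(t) 4 * t * cos(3 * t)/7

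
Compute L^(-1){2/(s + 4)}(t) 2 * exp(-4 * t)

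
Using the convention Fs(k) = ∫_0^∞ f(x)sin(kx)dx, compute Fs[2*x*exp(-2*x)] 8*k/(k^2 + 4)^2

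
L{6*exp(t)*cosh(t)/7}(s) 6*(s - 1)/(7*s*(s - 2))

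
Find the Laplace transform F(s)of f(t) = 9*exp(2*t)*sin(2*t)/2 9/((s - 2)^2 + 4)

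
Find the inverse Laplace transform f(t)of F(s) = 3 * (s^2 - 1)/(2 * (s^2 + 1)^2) 3 * t * cos(t)/2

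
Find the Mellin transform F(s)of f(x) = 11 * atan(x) -11 * pi * sec(pi * s/2)/(2 * s)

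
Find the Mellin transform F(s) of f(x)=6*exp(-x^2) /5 3*gamma(s/2) /5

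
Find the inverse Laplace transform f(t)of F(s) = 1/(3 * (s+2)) exp(-2 * t)/3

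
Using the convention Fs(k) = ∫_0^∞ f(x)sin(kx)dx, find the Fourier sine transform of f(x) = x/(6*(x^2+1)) pi*exp(-k)/12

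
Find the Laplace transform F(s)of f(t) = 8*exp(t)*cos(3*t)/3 8*(s - 1)/(3*((s - 1)^2 + 9))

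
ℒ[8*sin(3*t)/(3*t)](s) 8*atan(3/s)/3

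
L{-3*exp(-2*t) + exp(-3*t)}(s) 1/(s + 3)-3/(s + 2)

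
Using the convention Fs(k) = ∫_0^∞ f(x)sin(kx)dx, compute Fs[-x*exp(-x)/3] -2*k/(3*(k^2 + 1)^2)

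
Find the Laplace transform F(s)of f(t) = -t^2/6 -1/(3*s^3)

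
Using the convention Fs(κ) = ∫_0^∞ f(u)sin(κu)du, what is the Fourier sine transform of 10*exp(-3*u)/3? 10*κ/(3*(κ^2+9))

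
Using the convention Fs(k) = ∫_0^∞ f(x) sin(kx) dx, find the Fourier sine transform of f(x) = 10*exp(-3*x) 10*k/(k^2 + 9) 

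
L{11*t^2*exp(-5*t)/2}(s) 11/(s + 5)^3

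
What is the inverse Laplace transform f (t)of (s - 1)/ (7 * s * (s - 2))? exp (t) * cosh (t)/7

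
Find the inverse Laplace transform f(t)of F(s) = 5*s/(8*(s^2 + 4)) 5*cos(2*t)/8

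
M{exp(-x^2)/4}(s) gamma(s/2)/8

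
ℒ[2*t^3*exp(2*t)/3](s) 4/(s - 2)^4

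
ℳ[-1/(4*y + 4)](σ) -pi*csc(pi*σ)/4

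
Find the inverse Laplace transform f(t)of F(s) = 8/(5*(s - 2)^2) 8*t*exp(2*t)/5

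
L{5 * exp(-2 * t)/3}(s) 5/(3 * (s + 2))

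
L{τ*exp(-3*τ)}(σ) (σ + 3)^(-2)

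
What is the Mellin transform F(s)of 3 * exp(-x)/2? 3 * gamma(s)/2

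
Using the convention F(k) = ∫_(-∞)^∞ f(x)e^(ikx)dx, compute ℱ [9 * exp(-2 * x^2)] 9 * sqrt(2) * sqrt(pi) * exp(-k^2/8)/2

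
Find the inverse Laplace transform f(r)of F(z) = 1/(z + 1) exp(-r)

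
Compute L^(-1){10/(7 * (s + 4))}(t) 10 * exp(-4 * t)/7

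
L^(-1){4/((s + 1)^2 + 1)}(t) 4*exp(-t)*sin(t)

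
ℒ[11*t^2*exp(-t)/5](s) 22/(5*(s + 1)^3)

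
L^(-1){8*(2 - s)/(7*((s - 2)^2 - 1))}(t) -8*exp(2*t)*cosh(t)/7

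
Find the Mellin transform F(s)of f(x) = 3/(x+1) 3*pi*csc(pi*s)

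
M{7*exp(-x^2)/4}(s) 7*gamma(s/2)/8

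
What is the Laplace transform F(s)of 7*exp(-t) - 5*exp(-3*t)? 7/(s+1) - 5/(s+3)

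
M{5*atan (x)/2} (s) -5*pi*sec (pi*s/2)/ (4*s)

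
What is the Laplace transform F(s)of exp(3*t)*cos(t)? (s - 3)/((s - 3)^2 + 1)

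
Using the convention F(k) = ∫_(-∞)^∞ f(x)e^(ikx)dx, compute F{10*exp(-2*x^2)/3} 5*sqrt(2)*sqrt(pi)*exp(-k^2/8)/3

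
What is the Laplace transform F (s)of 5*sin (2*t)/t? 5*atan (2/s)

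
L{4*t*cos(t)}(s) 4*(s^2 - 1)/(s^2 + 1)^2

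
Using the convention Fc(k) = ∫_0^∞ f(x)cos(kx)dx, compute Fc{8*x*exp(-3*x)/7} 8*(9 - k^2)/(7*(k^2 + 9)^2)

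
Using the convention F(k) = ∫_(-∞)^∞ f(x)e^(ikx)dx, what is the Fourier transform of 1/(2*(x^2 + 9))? pi*exp(-3*Abs(k))/6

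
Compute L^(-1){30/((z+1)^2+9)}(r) 10 * exp(-r) * sin(3 * r)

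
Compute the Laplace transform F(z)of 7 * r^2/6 7/(3 * z^3)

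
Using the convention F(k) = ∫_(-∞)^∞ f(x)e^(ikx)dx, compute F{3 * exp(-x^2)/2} 3 * sqrt(pi) * exp(-k^2/4)/2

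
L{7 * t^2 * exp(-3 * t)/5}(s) 14/(5 * (s+3)^3)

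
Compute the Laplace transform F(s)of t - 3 s^(-2) - 3/s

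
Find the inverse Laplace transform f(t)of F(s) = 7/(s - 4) 7 * exp(4 * t)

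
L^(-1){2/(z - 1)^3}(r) r^2 * exp(r)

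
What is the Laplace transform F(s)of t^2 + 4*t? 2/s^3 + 4/s^2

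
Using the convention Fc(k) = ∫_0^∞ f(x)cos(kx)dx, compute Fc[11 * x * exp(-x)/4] 11 * (1 - k^2)/(4 * (k^2 + 1)^2)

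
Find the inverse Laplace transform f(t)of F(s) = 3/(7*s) 3/7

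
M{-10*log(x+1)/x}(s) 10*pi*csc(pi*s)/(s - 1)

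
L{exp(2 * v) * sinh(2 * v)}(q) 2/(q * (q - 4))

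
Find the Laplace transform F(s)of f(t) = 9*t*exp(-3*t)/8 9/(8*(s + 3)^2)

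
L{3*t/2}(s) 3/(2*s^2)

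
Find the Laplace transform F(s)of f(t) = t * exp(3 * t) (s - 3)^(-2)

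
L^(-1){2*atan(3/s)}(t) 2*sin(3*t)/t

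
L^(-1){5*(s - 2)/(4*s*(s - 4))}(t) 5*exp(2*t)*cosh(2*t)/4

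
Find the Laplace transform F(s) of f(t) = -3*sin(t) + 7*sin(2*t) 14/(s^2 + 4) - 3/(s^2 + 1) 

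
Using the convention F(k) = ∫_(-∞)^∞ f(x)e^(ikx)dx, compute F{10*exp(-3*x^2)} 10*sqrt(3)*sqrt(pi)*exp(-k^2/12)/3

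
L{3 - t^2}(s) 3/s - 2/s^3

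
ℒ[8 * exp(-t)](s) 8/(s + 1)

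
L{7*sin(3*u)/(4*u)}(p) 7*atan(3/p)/4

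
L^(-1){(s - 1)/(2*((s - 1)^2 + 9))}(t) exp(t)*cos(3*t)/2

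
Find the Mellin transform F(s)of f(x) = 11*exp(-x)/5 11*gamma(s)/5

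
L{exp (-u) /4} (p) 1/ (4*(p + 1) ) 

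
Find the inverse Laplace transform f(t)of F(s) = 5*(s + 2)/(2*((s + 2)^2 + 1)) 5*exp(-2*t)*cos(t)/2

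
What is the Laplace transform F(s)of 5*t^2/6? 5/(3*s^3)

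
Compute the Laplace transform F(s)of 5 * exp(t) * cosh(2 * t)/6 5 * (s - 1)/(6 * ((s - 1)^2-4))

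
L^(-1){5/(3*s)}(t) 5/3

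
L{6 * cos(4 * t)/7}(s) 6 * s/(7 * (s^2 + 16))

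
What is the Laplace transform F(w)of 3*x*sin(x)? 6*w/(w^2 + 1)^2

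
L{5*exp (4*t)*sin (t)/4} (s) 5/ (4*( (s - 4)^2 + 1))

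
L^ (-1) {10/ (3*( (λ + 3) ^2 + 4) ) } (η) 5*exp (-3*η)*sin (2*η) /3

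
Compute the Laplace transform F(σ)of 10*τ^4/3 80/σ^5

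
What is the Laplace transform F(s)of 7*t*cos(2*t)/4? 7*(s^2 - 4)/(4*(s^2 + 4)^2)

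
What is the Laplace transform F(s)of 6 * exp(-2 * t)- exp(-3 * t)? 6/(s+2) - 1/(s+3)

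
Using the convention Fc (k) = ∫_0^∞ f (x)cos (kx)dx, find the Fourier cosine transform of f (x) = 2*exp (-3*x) 6/ (k^2 + 9)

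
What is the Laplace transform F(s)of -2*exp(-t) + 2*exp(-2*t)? 2/(s + 2) - 2/(s + 1)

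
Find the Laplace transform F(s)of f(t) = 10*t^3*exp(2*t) 60/(s - 2)^4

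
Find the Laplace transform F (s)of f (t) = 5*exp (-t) 5/ (s + 1)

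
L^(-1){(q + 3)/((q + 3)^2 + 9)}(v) exp(-3*v)*cos(3*v)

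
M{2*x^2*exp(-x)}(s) 2*gamma(s + 2)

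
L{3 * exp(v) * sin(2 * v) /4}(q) 3/(2 * ((q - 1) ^2 + 4) ) 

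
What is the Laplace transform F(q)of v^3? 6/q^4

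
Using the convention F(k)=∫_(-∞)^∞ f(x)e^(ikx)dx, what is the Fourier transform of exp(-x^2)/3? sqrt(pi)*exp(-k^2/4)/3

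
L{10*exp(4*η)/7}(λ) 10/(7*(λ - 4))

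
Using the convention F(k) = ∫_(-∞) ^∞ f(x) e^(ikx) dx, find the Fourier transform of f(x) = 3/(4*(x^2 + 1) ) 3*pi*exp(-Abs(k) ) /4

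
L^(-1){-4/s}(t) -4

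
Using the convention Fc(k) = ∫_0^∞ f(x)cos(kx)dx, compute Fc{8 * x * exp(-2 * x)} 8 * (4 - k^2)/(k^2+4)^2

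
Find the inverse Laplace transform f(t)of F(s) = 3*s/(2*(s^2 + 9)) 3*cos(3*t)/2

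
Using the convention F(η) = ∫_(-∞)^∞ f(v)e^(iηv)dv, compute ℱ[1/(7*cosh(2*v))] pi/(14*cosh(pi*η/4))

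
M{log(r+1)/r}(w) -pi*csc(pi*w)/(w - 1)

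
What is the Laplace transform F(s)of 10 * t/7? 10/(7 * s^2)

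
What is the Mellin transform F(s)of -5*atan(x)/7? 5*pi*sec(pi*s/2)/(14*s)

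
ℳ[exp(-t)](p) gamma(p) 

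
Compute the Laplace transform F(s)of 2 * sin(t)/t 2 * atan(1/s)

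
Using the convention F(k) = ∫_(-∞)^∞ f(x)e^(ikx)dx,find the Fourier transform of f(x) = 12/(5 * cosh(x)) 12 * pi/(5 * cosh(pi * k/2))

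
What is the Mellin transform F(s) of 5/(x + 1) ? 5 * pi * csc(pi * s) 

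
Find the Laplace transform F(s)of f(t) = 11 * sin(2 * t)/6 11/(3 * (s^2 + 4))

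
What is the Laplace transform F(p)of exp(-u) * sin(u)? 1/((p + 1)^2 + 1)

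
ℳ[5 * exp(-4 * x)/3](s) 5 * gamma(s)/(3 * 4^s)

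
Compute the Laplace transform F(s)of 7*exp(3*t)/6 7/(6*(s - 3))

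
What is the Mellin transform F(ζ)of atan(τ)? -pi*sec(pi*ζ/2)/(2*ζ)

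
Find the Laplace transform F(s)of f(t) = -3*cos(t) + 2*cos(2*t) 2*s/(s^2 + 4)-3*s/(s^2 + 1)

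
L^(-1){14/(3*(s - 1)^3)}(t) 7*t^2*exp(t)/3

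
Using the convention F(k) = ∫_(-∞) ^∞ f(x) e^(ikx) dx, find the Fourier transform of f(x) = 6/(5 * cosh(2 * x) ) 3 * pi/(5 * cosh(pi * k/4) ) 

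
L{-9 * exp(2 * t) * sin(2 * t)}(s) -18/((s - 2)^2 + 4)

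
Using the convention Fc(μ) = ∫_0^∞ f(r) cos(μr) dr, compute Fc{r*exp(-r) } (1 - μ^2) /(μ^2 + 1) ^2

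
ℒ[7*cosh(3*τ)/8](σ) 7*σ/(8*(σ^2 - 9))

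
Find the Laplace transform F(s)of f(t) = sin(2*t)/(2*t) atan(2/s)/2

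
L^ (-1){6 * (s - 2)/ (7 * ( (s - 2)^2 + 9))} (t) 6 * exp (2 * t) * cos (3 * t)/7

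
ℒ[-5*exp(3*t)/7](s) -5/(7*s - 21)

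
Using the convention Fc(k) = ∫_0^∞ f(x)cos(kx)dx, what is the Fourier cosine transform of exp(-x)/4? 1/(4*(k^2 + 1))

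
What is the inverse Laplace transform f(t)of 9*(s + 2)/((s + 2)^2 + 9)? 9*exp(-2*t)*cos(3*t)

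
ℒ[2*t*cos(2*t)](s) 2*(s^2-4) /(s^2 + 4) ^2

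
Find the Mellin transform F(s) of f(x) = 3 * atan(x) -3 * pi * sec(pi * s/2) /(2 * s) 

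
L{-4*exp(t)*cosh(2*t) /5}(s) 4*(1 - s) /(5*((s - 1) ^2 - 4) ) 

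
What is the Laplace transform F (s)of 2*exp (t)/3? 2/ (3*(s - 1))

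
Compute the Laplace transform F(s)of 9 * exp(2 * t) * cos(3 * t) 9 * (s - 2)/((s - 2)^2+9)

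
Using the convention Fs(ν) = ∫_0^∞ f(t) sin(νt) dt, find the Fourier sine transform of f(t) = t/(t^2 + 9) pi * exp(-3 * ν) /2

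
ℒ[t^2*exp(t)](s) 2/(s - 1) ^3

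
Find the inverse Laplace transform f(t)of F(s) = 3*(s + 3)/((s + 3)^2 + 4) 3*exp(-3*t)*cos(2*t)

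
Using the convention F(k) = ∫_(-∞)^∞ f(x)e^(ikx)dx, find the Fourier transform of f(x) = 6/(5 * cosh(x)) 6 * pi/(5 * cosh(pi * k/2))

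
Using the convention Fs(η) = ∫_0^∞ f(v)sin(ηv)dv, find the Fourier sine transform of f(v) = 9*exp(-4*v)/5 9*η/(5*(η^2 + 16))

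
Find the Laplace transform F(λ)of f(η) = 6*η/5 6/(5*λ^2)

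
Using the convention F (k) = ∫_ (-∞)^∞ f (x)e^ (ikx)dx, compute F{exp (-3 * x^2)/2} sqrt (3) * sqrt (pi) * exp (-k^2/12)/6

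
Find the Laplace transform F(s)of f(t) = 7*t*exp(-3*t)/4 7/(4*(s + 3)^2)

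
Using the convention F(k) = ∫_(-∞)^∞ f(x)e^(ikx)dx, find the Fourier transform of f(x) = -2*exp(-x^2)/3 -2*sqrt(pi)*exp(-k^2/4)/3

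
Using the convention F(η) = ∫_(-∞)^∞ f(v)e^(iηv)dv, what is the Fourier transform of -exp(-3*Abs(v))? -6/(η^2 + 9)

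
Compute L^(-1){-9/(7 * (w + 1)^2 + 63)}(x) -3 * exp(-x) * sin(3 * x)/7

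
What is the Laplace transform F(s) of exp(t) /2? 1/(2 * (s - 1) ) 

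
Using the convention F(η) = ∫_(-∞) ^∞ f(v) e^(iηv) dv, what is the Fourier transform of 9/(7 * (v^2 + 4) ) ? 9 * pi * exp(-2 * Abs(η) ) /14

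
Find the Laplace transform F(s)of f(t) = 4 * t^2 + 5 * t 5/s^2 + 8/s^3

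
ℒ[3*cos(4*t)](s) 3*s/(s^2+16)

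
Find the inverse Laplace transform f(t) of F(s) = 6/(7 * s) 6/7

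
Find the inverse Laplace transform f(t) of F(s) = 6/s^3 3*t^2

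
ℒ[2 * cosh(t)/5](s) 2 * s/(5 * (s^2 - 1))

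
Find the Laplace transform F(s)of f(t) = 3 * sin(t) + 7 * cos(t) 7 * s/(s^2 + 1) + 3/(s^2 + 1)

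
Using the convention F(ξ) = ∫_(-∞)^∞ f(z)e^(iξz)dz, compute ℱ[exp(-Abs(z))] 2/(ξ^2 + 1)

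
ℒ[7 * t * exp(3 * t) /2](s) 7/(2 * (s - 3) ^2) 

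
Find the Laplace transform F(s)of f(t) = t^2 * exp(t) 2/(s - 1)^3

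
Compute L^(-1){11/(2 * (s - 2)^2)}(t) 11 * t * exp(2 * t)/2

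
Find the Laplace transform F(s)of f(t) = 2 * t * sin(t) 4 * s/(s^2+1)^2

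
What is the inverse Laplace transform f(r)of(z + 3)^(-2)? r*exp(-3*r)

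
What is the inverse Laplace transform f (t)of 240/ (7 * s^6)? 2 * t^5/7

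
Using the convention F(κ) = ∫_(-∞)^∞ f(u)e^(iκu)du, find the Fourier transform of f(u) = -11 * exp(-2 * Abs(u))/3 -44/(3 * κ^2 + 12)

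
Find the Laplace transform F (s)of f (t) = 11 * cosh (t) 11 * s/ (s^2-1)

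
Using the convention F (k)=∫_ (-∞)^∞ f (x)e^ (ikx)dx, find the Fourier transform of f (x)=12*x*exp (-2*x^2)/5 3*sqrt (2)*I*sqrt (pi)*k*exp (-k^2/8)/10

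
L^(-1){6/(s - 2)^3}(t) 3*t^2*exp(2*t)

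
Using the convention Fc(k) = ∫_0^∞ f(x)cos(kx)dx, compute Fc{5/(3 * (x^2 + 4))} 5 * pi * exp(-2 * k)/12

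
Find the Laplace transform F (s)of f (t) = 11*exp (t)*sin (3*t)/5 33/ (5*( (s - 1)^2 + 9))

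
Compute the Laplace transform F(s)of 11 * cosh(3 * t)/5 11 * s/(5 * (s^2 - 9))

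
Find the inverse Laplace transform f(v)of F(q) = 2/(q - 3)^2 2*v*exp(3*v)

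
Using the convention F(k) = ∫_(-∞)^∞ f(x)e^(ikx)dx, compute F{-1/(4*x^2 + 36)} -pi*exp(-3*Abs(k))/12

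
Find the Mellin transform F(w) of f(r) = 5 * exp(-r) 5 * gamma(w) 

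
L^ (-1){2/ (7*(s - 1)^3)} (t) t^2*exp (t)/7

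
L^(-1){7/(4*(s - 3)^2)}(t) 7*t*exp(3*t)/4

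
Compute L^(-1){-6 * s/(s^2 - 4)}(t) -6 * cosh(2 * t)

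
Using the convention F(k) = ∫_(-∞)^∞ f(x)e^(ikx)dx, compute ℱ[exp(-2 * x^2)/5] sqrt(2) * sqrt(pi) * exp(-k^2/8)/10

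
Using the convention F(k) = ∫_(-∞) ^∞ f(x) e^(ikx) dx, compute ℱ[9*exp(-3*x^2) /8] 3*sqrt(3)*sqrt(pi)*exp(-k^2/12) /8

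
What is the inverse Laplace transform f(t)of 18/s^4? 3*t^3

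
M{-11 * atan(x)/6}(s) 11 * pi * sec(pi * s/2)/(12 * s)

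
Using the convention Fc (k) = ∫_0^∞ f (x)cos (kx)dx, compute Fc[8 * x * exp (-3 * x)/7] 8 * (9 - k^2)/ (7 * (k^2+9)^2)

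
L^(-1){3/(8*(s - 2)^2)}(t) 3*t*exp(2*t)/8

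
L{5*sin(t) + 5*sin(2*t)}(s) 5/(s^2 + 1) + 10/(s^2 + 4)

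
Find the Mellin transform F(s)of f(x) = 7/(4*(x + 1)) 7*pi*csc(pi*s)/4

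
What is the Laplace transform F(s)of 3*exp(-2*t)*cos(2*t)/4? 3*(s + 2)/(4*((s + 2)^2 + 4))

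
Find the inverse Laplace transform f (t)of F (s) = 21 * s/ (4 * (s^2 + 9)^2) 7 * t * sin (3 * t)/8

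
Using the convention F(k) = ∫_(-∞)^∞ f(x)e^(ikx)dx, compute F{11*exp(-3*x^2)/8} 11*sqrt(3)*sqrt(pi)*exp(-k^2/12)/24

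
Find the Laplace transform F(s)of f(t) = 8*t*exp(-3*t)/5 8/(5*(s + 3)^2)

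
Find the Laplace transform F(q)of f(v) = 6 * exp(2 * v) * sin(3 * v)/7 18/(7 * ((q - 2)^2 + 9))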